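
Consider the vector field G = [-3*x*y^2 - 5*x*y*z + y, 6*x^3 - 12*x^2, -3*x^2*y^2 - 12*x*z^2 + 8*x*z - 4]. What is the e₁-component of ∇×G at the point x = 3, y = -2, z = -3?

(∇×G)_1 = ∂G₃/∂y − ∂G₂/∂z
= -6*x^2*y − (0)
= -6*x^2*y
At (3, -2, -3): 108.

108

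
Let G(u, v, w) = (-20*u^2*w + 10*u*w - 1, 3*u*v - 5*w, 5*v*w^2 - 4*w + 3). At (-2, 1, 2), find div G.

∂G₁/∂u = -40*u*w + 10*w
∂G₂/∂v = 3*u
∂G₃/∂w = 10*v*w - 4
∇·G = -40*u*w + 3*u + 10*v*w + 10*w - 4
At (-2, 1, 2): 190.

190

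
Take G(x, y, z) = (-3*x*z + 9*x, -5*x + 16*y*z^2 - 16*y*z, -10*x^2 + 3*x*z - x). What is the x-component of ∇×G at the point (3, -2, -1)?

-96

(∇×G)_1 = ∂G₃/∂y − ∂G₂/∂z
= 0 − (32*y*z - 16*y)
= -32*y*z + 16*y
At (3, -2, -1): -96.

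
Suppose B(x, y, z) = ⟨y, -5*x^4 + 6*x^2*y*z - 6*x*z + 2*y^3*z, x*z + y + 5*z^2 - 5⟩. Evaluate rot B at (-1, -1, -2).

(∇×B)₁ = ∂B₃/∂y − ∂B₂/∂z = -6*x^2*y + 6*x - 2*y^3 + 1
(∇×B)₂ = ∂B₁/∂z − ∂B₃/∂x = -z
(∇×B)₃ = ∂B₂/∂x − ∂B₁/∂y = -20*x^3 + 12*x*y*z - 6*z - 1
∇×B = (-6*x^2*y + 6*x - 2*y^3 + 1, -z, -20*x^3 + 12*x*y*z - 6*z - 1)
At (-1, -1, -2): (3, 2, 7).

(3, 2, 7)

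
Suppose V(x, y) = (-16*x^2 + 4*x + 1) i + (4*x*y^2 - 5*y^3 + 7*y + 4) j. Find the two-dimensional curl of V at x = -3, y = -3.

∂V₂/∂x = 4*y^2
∂V₁/∂y = 0
Scalar curl = 4*y^2
At (-3, -3): 36.

36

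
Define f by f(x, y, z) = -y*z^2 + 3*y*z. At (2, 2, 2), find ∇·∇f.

-4

∂²f/∂x² = 0
∂²f/∂y² = 0
∂²f/∂z² = -2*y
∇²f = -2*y
At (2, 2, 2): -4.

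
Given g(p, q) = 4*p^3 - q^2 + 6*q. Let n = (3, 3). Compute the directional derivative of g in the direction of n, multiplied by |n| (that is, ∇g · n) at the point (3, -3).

360

∂g/∂p = 12*p^2
∂g/∂q = -2*q + 6
∇g at (3, -3) = (108, 12)
∇g · n = (108)(3) + (12)(3) = 360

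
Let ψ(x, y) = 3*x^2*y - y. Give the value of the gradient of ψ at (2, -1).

∂ψ/∂x = 6*x*y
∂ψ/∂y = 3*x^2 - 1
∇ψ = (6*x*y, 3*x^2 - 1)
At (2, -1): (-12, 11).

(-12, 11)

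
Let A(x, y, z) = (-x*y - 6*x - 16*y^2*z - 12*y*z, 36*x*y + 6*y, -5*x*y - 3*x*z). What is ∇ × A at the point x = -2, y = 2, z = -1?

(∇×A)₁ = ∂A₃/∂y − ∂A₂/∂z = -5*x
(∇×A)₂ = ∂A₁/∂z − ∂A₃/∂x = -16*y^2 - 7*y + 3*z
(∇×A)₃ = ∂A₂/∂x − ∂A₁/∂y = x + 32*y*z + 36*y + 12*z
∇×A = (-5*x, -16*y^2 - 7*y + 3*z, x + 32*y*z + 36*y + 12*z)
At (-2, 2, -1): (10, -81, -6).

(10, -81, -6)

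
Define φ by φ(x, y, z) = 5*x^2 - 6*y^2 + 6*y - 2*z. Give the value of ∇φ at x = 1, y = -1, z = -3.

∂φ/∂x = 10*x
∂φ/∂y = -12*y + 6
∂φ/∂z = -2
∇φ = (10*x, -12*y + 6, -2)
At (1, -1, -3): (10, 18, -2).

(10, 18, -2)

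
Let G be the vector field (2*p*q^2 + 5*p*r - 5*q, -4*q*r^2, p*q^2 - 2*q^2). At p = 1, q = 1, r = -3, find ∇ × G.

(∇×G)₁ = ∂G₃/∂q − ∂G₂/∂r = 2*p*q + 8*q*r - 4*q
(∇×G)₂ = ∂G₁/∂r − ∂G₃/∂p = 5*p - q^2
(∇×G)₃ = ∂G₂/∂p − ∂G₁/∂q = -4*p*q + 5
∇×G = (2*p*q + 8*q*r - 4*q, 5*p - q^2, -4*p*q + 5)
At (1, 1, -3): (-26, 4, 1).

(-26, 4, 1)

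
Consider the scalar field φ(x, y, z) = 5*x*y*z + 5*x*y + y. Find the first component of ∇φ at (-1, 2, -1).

0

(∇φ)_1 = ∂φ/∂x = 5*y*z + 5*y
At (-1, 2, -1): 0.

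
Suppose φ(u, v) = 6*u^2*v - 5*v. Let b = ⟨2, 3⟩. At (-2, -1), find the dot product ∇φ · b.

105

∂φ/∂u = 12*u*v
∂φ/∂v = 6*u^2 - 5
∇φ at (-2, -1) = (24, 19)
∇φ · b = (24)(2) + (19)(3) = 105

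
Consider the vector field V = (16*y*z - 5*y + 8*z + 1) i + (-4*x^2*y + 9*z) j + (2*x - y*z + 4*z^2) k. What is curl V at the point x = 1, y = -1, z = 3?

(-12, -10, -35)

(∇×V)₁ = ∂V₃/∂y − ∂V₂/∂z = -z - 9
(∇×V)₂ = ∂V₁/∂z − ∂V₃/∂x = 16*y + 6
(∇×V)₃ = ∂V₂/∂x − ∂V₁/∂y = -8*x*y - 16*z + 5
∇×V = (-z - 9, 16*y + 6, -8*x*y - 16*z + 5)
At (1, -1, 3): (-12, -10, -35).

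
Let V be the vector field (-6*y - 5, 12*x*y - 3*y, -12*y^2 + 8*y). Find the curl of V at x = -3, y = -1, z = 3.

(32, 0, -6)

(∇×V)₁ = ∂V₃/∂y − ∂V₂/∂z = -24*y + 8
(∇×V)₂ = ∂V₁/∂z − ∂V₃/∂x = 0
(∇×V)₃ = ∂V₂/∂x − ∂V₁/∂y = 12*y + 6
∇×V = (-24*y + 8, 0, 12*y + 6)
At (-3, -1, 3): (32, 0, -6).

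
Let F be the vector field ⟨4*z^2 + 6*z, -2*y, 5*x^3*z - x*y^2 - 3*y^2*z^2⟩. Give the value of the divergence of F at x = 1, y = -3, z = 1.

∂F₁/∂x = 0
∂F₂/∂y = -2
∂F₃/∂z = 5*x^3 - 6*y^2*z
∇·F = 5*x^3 - 6*y^2*z - 2
At (1, -3, 1): -51.

-51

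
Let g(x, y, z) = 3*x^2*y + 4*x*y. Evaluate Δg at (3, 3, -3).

18

∂²g/∂x² = 6*y
∂²g/∂y² = 0
∂²g/∂z² = 0
∇²g = 6*y
At (3, 3, -3): 18.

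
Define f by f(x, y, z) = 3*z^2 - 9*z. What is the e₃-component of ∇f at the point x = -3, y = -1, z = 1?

(∇f)_3 = ∂f/∂z = 6*z - 9
At (-3, -1, 1): -3.

-3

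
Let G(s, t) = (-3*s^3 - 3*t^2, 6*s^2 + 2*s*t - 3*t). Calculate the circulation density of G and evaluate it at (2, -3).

∂G₂/∂s = 12*s + 2*t
∂G₁/∂t = -6*t
Scalar curl = 12*s + 8*t
At (2, -3): 0.

0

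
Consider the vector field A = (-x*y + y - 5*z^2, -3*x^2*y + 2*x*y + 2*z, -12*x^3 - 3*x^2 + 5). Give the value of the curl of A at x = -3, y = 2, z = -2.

(-2, 326, 36)

(∇×A)₁ = ∂A₃/∂y − ∂A₂/∂z = -2
(∇×A)₂ = ∂A₁/∂z − ∂A₃/∂x = 36*x^2 + 6*x - 10*z
(∇×A)₃ = ∂A₂/∂x − ∂A₁/∂y = -6*x*y + x + 2*y - 1
∇×A = (-2, 36*x^2 + 6*x - 10*z, -6*x*y + x + 2*y - 1)
At (-3, 2, -2): (-2, 326, 36).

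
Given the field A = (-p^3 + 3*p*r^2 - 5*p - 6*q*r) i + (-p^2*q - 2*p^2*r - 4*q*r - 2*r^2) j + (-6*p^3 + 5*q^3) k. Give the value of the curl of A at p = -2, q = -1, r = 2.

(27, 54, 24)

(∇×A)₁ = ∂A₃/∂q − ∂A₂/∂r = 2*p^2 + 15*q^2 + 4*q + 4*r
(∇×A)₂ = ∂A₁/∂r − ∂A₃/∂p = 18*p^2 + 6*p*r - 6*q
(∇×A)₃ = ∂A₂/∂p − ∂A₁/∂q = -2*p*q - 4*p*r + 6*r
∇×A = (2*p^2 + 15*q^2 + 4*q + 4*r, 18*p^2 + 6*p*r - 6*q, -2*p*q - 4*p*r + 6*r)
At (-2, -1, 2): (27, 54, 24).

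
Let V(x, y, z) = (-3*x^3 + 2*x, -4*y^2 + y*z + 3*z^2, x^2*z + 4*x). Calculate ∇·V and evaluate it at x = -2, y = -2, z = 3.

-11

∂V₁/∂x = -9*x^2 + 2
∂V₂/∂y = -8*y + z
∂V₃/∂z = x^2
∇·V = -8*x^2 - 8*y + z + 2
At (-2, -2, 3): -11.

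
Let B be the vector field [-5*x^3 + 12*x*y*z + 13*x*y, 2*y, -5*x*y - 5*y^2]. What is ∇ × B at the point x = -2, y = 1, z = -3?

(0, -19, -46)

(∇×B)₁ = ∂B₃/∂y − ∂B₂/∂z = -5*x - 10*y
(∇×B)₂ = ∂B₁/∂z − ∂B₃/∂x = 12*x*y + 5*y
(∇×B)₃ = ∂B₂/∂x − ∂B₁/∂y = -12*x*z - 13*x
∇×B = (-5*x - 10*y, 12*x*y + 5*y, -12*x*z - 13*x)
At (-2, 1, -3): (0, -19, -46).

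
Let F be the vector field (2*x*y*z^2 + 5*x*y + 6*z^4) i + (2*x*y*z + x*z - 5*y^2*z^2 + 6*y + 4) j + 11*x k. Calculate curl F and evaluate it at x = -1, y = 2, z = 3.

(∇×F)₁ = ∂F₃/∂y − ∂F₂/∂z = -2*x*y - x + 10*y^2*z
(∇×F)₂ = ∂F₁/∂z − ∂F₃/∂x = 4*x*y*z + 24*z^3 - 11
(∇×F)₃ = ∂F₂/∂x − ∂F₁/∂y = -2*x*z^2 - 5*x + 2*y*z + z
∇×F = (-2*x*y - x + 10*y^2*z, 4*x*y*z + 24*z^3 - 11, -2*x*z^2 - 5*x + 2*y*z + z)
At (-1, 2, 3): (125, 613, 38).

(125, 613, 38)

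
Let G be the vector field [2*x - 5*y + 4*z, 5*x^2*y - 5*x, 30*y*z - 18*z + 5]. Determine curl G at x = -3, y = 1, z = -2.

(-60, 4, -30)

(∇×G)₁ = ∂G₃/∂y − ∂G₂/∂z = 30*z
(∇×G)₂ = ∂G₁/∂z − ∂G₃/∂x = 4
(∇×G)₃ = ∂G₂/∂x − ∂G₁/∂y = 10*x*y
∇×G = (30*z, 4, 10*x*y)
At (-3, 1, -2): (-60, 4, -30).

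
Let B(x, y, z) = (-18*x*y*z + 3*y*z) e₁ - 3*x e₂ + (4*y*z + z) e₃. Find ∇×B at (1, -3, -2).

(-8, 45, -33)

(∇×B)₁ = ∂B₃/∂y − ∂B₂/∂z = 4*z
(∇×B)₂ = ∂B₁/∂z − ∂B₃/∂x = -18*x*y + 3*y
(∇×B)₃ = ∂B₂/∂x − ∂B₁/∂y = 18*x*z - 3*z - 3
∇×B = (4*z, -18*x*y + 3*y, 18*x*z - 3*z - 3)
At (1, -3, -2): (-8, 45, -33).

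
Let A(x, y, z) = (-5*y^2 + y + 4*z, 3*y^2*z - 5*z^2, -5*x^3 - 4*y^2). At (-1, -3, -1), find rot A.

(-13, 19, -31)

(∇×A)₁ = ∂A₃/∂y − ∂A₂/∂z = -3*y^2 - 8*y + 10*z
(∇×A)₂ = ∂A₁/∂z − ∂A₃/∂x = 15*x^2 + 4
(∇×A)₃ = ∂A₂/∂x − ∂A₁/∂y = 10*y - 1
∇×A = (-3*y^2 - 8*y + 10*z, 15*x^2 + 4, 10*y - 1)
At (-1, -3, -1): (-13, 19, -31).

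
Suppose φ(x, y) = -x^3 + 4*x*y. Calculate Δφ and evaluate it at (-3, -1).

18

∂²φ/∂x² = -6*x
∂²φ/∂y² = 0
∇²φ = -6*x
At (-3, -1): 18.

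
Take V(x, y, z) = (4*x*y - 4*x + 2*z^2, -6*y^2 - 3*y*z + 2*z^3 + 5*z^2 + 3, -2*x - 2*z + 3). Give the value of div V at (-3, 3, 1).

∂V₁/∂x = 4*y - 4
∂V₂/∂y = -12*y - 3*z
∂V₃/∂z = -2
∇·V = -8*y - 3*z - 6
At (-3, 3, 1): -33.

-33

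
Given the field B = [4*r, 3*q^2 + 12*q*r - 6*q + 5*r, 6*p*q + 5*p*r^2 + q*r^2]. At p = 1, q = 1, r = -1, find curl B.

(-10, -7, 0)

(∇×B)₁ = ∂B₃/∂q − ∂B₂/∂r = 6*p - 12*q + r^2 - 5
(∇×B)₂ = ∂B₁/∂r − ∂B₃/∂p = -6*q - 5*r^2 + 4
(∇×B)₃ = ∂B₂/∂p − ∂B₁/∂q = 0
∇×B = (6*p - 12*q + r^2 - 5, -6*q - 5*r^2 + 4, 0)
At (1, 1, -1): (-10, -7, 0).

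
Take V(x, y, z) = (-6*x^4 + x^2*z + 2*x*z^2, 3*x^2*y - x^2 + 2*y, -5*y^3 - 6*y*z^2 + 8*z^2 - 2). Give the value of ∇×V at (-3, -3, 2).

(-159, -15, 60)

(∇×V)₁ = ∂V₃/∂y − ∂V₂/∂z = -15*y^2 - 6*z^2
(∇×V)₂ = ∂V₁/∂z − ∂V₃/∂x = x^2 + 4*x*z
(∇×V)₃ = ∂V₂/∂x − ∂V₁/∂y = 6*x*y - 2*x
∇×V = (-15*y^2 - 6*z^2, x^2 + 4*x*z, 6*x*y - 2*x)
At (-3, -3, 2): (-159, -15, 60).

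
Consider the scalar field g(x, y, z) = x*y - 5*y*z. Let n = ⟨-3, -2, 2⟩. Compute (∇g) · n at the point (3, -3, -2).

∂g/∂x = y
∂g/∂y = x - 5*z
∂g/∂z = -5*y
∇g at (3, -3, -2) = (-3, 13, 15)
∇g · n = (-3)(-3) + (13)(-2) + (15)(2) = 13

13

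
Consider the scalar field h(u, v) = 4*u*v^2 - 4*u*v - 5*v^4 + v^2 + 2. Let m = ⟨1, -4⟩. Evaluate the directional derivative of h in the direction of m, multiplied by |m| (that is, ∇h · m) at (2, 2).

∂h/∂u = 4*v^2 - 4*v
∂h/∂v = 8*u*v - 4*u - 20*v^3 + 2*v
∇h at (2, 2) = (8, -132)
∇h · m = (8)(1) + (-132)(-4) = 536

536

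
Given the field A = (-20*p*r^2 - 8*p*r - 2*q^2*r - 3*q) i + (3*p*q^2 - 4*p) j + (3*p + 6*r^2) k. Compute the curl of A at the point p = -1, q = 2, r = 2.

(0, 77, 27)

(∇×A)₁ = ∂A₃/∂q − ∂A₂/∂r = 0
(∇×A)₂ = ∂A₁/∂r − ∂A₃/∂p = -40*p*r - 8*p - 2*q^2 - 3
(∇×A)₃ = ∂A₂/∂p − ∂A₁/∂q = 3*q^2 + 4*q*r - 1
∇×A = (0, -40*p*r - 8*p - 2*q^2 - 3, 3*q^2 + 4*q*r - 1)
At (-1, 2, 2): (0, 77, 27).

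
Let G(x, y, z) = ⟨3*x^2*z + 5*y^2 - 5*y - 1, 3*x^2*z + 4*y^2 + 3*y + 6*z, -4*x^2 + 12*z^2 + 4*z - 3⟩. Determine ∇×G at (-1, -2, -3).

(-9, -5, 43)

(∇×G)₁ = ∂G₃/∂y − ∂G₂/∂z = -3*x^2 - 6
(∇×G)₂ = ∂G₁/∂z − ∂G₃/∂x = 3*x^2 + 8*x
(∇×G)₃ = ∂G₂/∂x − ∂G₁/∂y = 6*x*z - 10*y + 5
∇×G = (-3*x^2 - 6, 3*x^2 + 8*x, 6*x*z - 10*y + 5)
At (-1, -2, -3): (-9, -5, 43).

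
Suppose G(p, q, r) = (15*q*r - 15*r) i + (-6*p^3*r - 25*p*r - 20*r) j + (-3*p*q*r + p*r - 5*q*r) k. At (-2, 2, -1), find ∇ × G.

(∇×G)₁ = ∂G₃/∂q − ∂G₂/∂r = 6*p^3 - 3*p*r + 25*p - 5*r + 20
(∇×G)₂ = ∂G₁/∂r − ∂G₃/∂p = 3*q*r + 15*q - r - 15
(∇×G)₃ = ∂G₂/∂p − ∂G₁/∂q = -18*p^2*r - 40*r
∇×G = (6*p^3 - 3*p*r + 25*p - 5*r + 20, 3*q*r + 15*q - r - 15, -18*p^2*r - 40*r)
At (-2, 2, -1): (-79, 10, 112).

(-79, 10, 112)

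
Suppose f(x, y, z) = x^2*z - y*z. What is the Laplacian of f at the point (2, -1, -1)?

∂²f/∂x² = 2*z
∂²f/∂y² = 0
∂²f/∂z² = 0
∇²f = 2*z
At (2, -1, -1): -2.

-2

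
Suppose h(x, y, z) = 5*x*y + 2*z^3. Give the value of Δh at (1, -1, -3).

∂²h/∂x² = 0
∂²h/∂y² = 0
∂²h/∂z² = 12*z
∇²h = 12*z
At (1, -1, -3): -36.

-36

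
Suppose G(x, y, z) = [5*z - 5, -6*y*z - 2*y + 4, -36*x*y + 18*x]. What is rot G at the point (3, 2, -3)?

(-96, 59, 0)

(∇×G)₁ = ∂G₃/∂y − ∂G₂/∂z = -36*x + 6*y
(∇×G)₂ = ∂G₁/∂z − ∂G₃/∂x = 36*y - 13
(∇×G)₃ = ∂G₂/∂x − ∂G₁/∂y = 0
∇×G = (-36*x + 6*y, 36*y - 13, 0)
At (3, 2, -3): (-96, 59, 0).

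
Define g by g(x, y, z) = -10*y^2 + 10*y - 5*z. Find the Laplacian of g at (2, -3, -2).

-20

∂²g/∂x² = 0
∂²g/∂y² = -20
∂²g/∂z² = 0
∇²g = -20
At (2, -3, -2): -20.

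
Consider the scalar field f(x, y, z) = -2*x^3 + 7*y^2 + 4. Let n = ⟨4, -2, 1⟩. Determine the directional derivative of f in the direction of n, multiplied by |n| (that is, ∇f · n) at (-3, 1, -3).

∂f/∂x = -6*x^2
∂f/∂y = 14*y
∂f/∂z = 0
∇f at (-3, 1, -3) = (-54, 14, 0)
∇f · n = (-54)(4) + (14)(-2) + (0)(1) = -244

-244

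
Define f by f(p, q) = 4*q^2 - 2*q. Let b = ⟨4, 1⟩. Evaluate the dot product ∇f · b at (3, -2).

∂f/∂p = 0
∂f/∂q = 8*q - 2
∇f at (3, -2) = (0, -18)
∇f · b = (0)(4) + (-18)(1) = -18

-18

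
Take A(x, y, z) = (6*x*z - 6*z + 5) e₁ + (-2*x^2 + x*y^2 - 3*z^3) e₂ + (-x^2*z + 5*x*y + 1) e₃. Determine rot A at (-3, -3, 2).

(21, -21, 21)

(∇×A)₁ = ∂A₃/∂y − ∂A₂/∂z = 5*x + 9*z^2
(∇×A)₂ = ∂A₁/∂z − ∂A₃/∂x = 2*x*z + 6*x - 5*y - 6
(∇×A)₃ = ∂A₂/∂x − ∂A₁/∂y = -4*x + y^2
∇×A = (5*x + 9*z^2, 2*x*z + 6*x - 5*y - 6, -4*x + y^2)
At (-3, -3, 2): (21, -21, 21).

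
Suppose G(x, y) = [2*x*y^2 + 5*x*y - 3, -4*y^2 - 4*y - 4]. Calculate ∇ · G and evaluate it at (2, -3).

23

∂G₁/∂x = 2*y^2 + 5*y
∂G₂/∂y = -8*y - 4
∇·G = 2*y^2 - 3*y - 4
At (2, -3): 23.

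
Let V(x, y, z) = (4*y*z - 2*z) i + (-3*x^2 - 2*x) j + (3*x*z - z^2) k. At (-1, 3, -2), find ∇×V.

(0, 16, 12)

(∇×V)₁ = ∂V₃/∂y − ∂V₂/∂z = 0
(∇×V)₂ = ∂V₁/∂z − ∂V₃/∂x = 4*y - 3*z - 2
(∇×V)₃ = ∂V₂/∂x − ∂V₁/∂y = -6*x - 4*z - 2
∇×V = (0, 4*y - 3*z - 2, -6*x - 4*z - 2)
At (-1, 3, -2): (0, 16, 12).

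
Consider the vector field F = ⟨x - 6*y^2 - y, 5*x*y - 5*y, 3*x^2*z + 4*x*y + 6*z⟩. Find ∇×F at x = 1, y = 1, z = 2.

(4, -16, 18)

(∇×F)₁ = ∂F₃/∂y − ∂F₂/∂z = 4*x
(∇×F)₂ = ∂F₁/∂z − ∂F₃/∂x = -6*x*z - 4*y
(∇×F)₃ = ∂F₂/∂x − ∂F₁/∂y = 17*y + 1
∇×F = (4*x, -6*x*z - 4*y, 17*y + 1)
At (1, 1, 2): (4, -16, 18).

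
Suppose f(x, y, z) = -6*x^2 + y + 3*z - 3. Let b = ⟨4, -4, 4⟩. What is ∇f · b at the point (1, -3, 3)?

-40

∂f/∂x = -12*x
∂f/∂y = 1
∂f/∂z = 3
∇f at (1, -3, 3) = (-12, 1, 3)
∇f · b = (-12)(4) + (1)(-4) + (3)(4) = -40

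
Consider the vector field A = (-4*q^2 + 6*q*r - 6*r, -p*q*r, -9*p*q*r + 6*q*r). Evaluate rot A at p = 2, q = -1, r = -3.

(34, 15, 7)

(∇×A)₁ = ∂A₃/∂q − ∂A₂/∂r = p*q - 9*p*r + 6*r
(∇×A)₂ = ∂A₁/∂r − ∂A₃/∂p = 9*q*r + 6*q - 6
(∇×A)₃ = ∂A₂/∂p − ∂A₁/∂q = -q*r + 8*q - 6*r
∇×A = (p*q - 9*p*r + 6*r, 9*q*r + 6*q - 6, -q*r + 8*q - 6*r)
At (2, -1, -3): (34, 15, 7).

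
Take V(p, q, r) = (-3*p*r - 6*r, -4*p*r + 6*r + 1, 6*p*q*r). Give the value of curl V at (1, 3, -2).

(-14, 27, 8)

(∇×V)₁ = ∂V₃/∂q − ∂V₂/∂r = 6*p*r + 4*p - 6
(∇×V)₂ = ∂V₁/∂r − ∂V₃/∂p = -3*p - 6*q*r - 6
(∇×V)₃ = ∂V₂/∂p − ∂V₁/∂q = -4*r
∇×V = (6*p*r + 4*p - 6, -3*p - 6*q*r - 6, -4*r)
At (1, 3, -2): (-14, 27, 8).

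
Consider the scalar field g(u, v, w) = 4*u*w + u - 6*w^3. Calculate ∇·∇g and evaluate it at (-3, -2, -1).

∂²g/∂u² = 0
∂²g/∂v² = 0
∂²g/∂w² = -36*w
∇²g = -36*w
At (-3, -2, -1): 36.

36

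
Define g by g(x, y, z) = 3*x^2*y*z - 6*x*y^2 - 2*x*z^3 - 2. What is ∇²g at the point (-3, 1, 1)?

∂²g/∂x² = 6*y*z
∂²g/∂y² = -12*x
∂²g/∂z² = -12*x*z
∇²g = -12*x*z - 12*x + 6*y*z
At (-3, 1, 1): 78.

78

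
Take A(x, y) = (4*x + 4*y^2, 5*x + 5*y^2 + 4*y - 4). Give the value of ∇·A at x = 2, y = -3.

∂A₁/∂x = 4
∂A₂/∂y = 10*y + 4
∇·A = 10*y + 8
At (2, -3): -22.

-22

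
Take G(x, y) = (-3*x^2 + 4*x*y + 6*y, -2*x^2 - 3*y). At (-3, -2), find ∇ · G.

7

∂G₁/∂x = -6*x + 4*y
∂G₂/∂y = -3
∇·G = -6*x + 4*y - 3
At (-3, -2): 7.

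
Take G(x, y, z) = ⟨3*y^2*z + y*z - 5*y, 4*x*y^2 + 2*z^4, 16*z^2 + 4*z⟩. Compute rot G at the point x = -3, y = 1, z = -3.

(∇×G)₁ = ∂G₃/∂y − ∂G₂/∂z = -8*z^3
(∇×G)₂ = ∂G₁/∂z − ∂G₃/∂x = 3*y^2 + y
(∇×G)₃ = ∂G₂/∂x − ∂G₁/∂y = 4*y^2 - 6*y*z - z + 5
∇×G = (-8*z^3, 3*y^2 + y, 4*y^2 - 6*y*z - z + 5)
At (-3, 1, -3): (216, 4, 30).

(216, 4, 30)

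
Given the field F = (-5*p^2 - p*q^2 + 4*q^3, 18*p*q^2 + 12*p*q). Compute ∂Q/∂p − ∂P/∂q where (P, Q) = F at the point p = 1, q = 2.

52

∂F₂/∂p = 18*q^2 + 12*q
∂F₁/∂q = -2*p*q + 12*q^2
Scalar curl = 2*p*q + 6*q^2 + 12*q
At (1, 2): 52.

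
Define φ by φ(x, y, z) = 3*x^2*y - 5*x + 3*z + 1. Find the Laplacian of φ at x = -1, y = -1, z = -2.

-6

∂²φ/∂x² = 6*y
∂²φ/∂y² = 0
∂²φ/∂z² = 0
∇²φ = 6*y
At (-1, -1, -2): -6.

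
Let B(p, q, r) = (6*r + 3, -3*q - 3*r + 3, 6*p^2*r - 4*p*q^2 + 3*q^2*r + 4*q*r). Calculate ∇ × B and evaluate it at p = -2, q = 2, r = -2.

(∇×B)₁ = ∂B₃/∂q − ∂B₂/∂r = -8*p*q + 6*q*r + 4*r + 3
(∇×B)₂ = ∂B₁/∂r − ∂B₃/∂p = -12*p*r + 4*q^2 + 6
(∇×B)₃ = ∂B₂/∂p − ∂B₁/∂q = 0
∇×B = (-8*p*q + 6*q*r + 4*r + 3, -12*p*r + 4*q^2 + 6, 0)
At (-2, 2, -2): (3, -26, 0).

(3, -26, 0)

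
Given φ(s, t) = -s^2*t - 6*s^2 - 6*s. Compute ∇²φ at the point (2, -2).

-8

∂²φ/∂s² = -2*(t + 6)
∂²φ/∂t² = 0
∇²φ = -2*t - 12
At (2, -2): -8.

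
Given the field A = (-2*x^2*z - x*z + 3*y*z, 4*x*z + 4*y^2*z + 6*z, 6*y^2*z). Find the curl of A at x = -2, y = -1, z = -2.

(22, -9, -2)

(∇×A)₁ = ∂A₃/∂y − ∂A₂/∂z = -4*x - 4*y^2 + 12*y*z - 6
(∇×A)₂ = ∂A₁/∂z − ∂A₃/∂x = -2*x^2 - x + 3*y
(∇×A)₃ = ∂A₂/∂x − ∂A₁/∂y = z
∇×A = (-4*x - 4*y^2 + 12*y*z - 6, -2*x^2 - x + 3*y, z)
At (-2, -1, -2): (22, -9, -2).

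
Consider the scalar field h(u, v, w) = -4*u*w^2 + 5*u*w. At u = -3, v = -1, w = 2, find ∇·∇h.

24

∂²h/∂u² = 0
∂²h/∂v² = 0
∂²h/∂w² = -8*u
∇²h = -8*u
At (-3, -1, 2): 24.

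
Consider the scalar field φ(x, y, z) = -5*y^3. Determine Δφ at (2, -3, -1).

∂²φ/∂x² = 0
∂²φ/∂y² = -30*y
∂²φ/∂z² = 0
∇²φ = -30*y
At (2, -3, -1): 90.

90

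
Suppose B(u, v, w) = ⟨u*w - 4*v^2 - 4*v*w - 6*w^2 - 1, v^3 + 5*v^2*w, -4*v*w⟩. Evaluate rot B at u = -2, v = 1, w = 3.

(∇×B)₁ = ∂B₃/∂v − ∂B₂/∂w = -5*v^2 - 4*w
(∇×B)₂ = ∂B₁/∂w − ∂B₃/∂u = u - 4*v - 12*w
(∇×B)₃ = ∂B₂/∂u − ∂B₁/∂v = 8*v + 4*w
∇×B = (-5*v^2 - 4*w, u - 4*v - 12*w, 8*v + 4*w)
At (-2, 1, 3): (-17, -42, 20).

(-17, -42, 20)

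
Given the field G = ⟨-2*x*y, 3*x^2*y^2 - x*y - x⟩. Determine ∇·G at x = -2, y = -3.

∂G₁/∂x = -2*y
∂G₂/∂y = 6*x^2*y - x
∇·G = 6*x^2*y - x - 2*y
At (-2, -3): -64.

-64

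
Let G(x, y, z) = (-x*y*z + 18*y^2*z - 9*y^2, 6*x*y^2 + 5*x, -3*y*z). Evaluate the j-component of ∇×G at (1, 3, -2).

(∇×G)_2 = ∂G₁/∂z − ∂G₃/∂x
= -x*y + 18*y^2 − (0)
= -x*y + 18*y^2
At (1, 3, -2): 159.

159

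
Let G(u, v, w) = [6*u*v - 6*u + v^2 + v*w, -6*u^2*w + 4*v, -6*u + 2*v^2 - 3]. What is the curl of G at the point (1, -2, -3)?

(-2, 4, 37)

(∇×G)₁ = ∂G₃/∂v − ∂G₂/∂w = 6*u^2 + 4*v
(∇×G)₂ = ∂G₁/∂w − ∂G₃/∂u = v + 6
(∇×G)₃ = ∂G₂/∂u − ∂G₁/∂v = -12*u*w - 6*u - 2*v - w
∇×G = (6*u^2 + 4*v, v + 6, -12*u*w - 6*u - 2*v - w)
At (1, -2, -3): (-2, 4, 37).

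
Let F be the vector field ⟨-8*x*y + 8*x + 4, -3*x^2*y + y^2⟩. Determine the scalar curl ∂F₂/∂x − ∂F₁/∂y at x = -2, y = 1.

-4

∂F₂/∂x = -6*x*y
∂F₁/∂y = -8*x
Scalar curl = -6*x*y + 8*x
At (-2, 1): -4.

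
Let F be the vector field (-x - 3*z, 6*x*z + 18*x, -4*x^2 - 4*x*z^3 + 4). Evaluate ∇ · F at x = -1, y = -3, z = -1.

∂F₁/∂x = -1
∂F₂/∂y = 0
∂F₃/∂z = -12*x*z^2
∇·F = -12*x*z^2 - 1
At (-1, -3, -1): 11.

11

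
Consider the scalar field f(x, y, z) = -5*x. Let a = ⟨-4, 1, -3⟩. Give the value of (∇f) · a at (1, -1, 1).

∂f/∂x = -5
∂f/∂y = 0
∂f/∂z = 0
∇f at (1, -1, 1) = (-5, 0, 0)
∇f · a = (-5)(-4) + (0)(1) + (0)(-3) = 20

20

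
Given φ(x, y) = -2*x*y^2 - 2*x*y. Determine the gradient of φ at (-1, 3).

∂φ/∂x = -2*y^2 - 2*y
∂φ/∂y = -4*x*y - 2*x
∇φ = (-2*y^2 - 2*y, -4*x*y - 2*x)
At (-1, 3): (-24, 14).

(-24, 14)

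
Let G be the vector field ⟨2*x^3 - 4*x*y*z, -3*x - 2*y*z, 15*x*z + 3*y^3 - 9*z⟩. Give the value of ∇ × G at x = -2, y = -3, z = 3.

(∇×G)₁ = ∂G₃/∂y − ∂G₂/∂z = 9*y^2 + 2*y
(∇×G)₂ = ∂G₁/∂z − ∂G₃/∂x = -4*x*y - 15*z
(∇×G)₃ = ∂G₂/∂x − ∂G₁/∂y = 4*x*z - 3
∇×G = (9*y^2 + 2*y, -4*x*y - 15*z, 4*x*z - 3)
At (-2, -3, 3): (75, -69, -27).

(75, -69, -27)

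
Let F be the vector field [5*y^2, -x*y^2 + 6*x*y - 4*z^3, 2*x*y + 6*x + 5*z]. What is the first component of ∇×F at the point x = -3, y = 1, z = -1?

6

(∇×F)_1 = ∂F₃/∂y − ∂F₂/∂z
= 2*x − (-12*z^2)
= 2*x + 12*z^2
At (-3, 1, -1): 6.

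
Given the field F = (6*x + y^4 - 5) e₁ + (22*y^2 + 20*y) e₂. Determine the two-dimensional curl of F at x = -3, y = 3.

-108

∂F₂/∂x = 0
∂F₁/∂y = 4*y^3
Scalar curl = -4*y^3
At (-3, 3): -108.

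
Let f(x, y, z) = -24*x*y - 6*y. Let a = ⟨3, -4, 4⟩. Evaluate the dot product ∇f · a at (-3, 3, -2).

-480

∂f/∂x = -24*y
∂f/∂y = -24*x - 6
∂f/∂z = 0
∇f at (-3, 3, -2) = (-72, 66, 0)
∇f · a = (-72)(3) + (66)(-4) + (0)(4) = -480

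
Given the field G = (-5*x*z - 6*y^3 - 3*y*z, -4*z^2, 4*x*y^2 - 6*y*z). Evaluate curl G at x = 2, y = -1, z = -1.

(-18, -11, 15)

(∇×G)₁ = ∂G₃/∂y − ∂G₂/∂z = 8*x*y + 2*z
(∇×G)₂ = ∂G₁/∂z − ∂G₃/∂x = -5*x - 4*y^2 - 3*y
(∇×G)₃ = ∂G₂/∂x − ∂G₁/∂y = 18*y^2 + 3*z
∇×G = (8*x*y + 2*z, -5*x - 4*y^2 - 3*y, 18*y^2 + 3*z)
At (2, -1, -1): (-18, -11, 15).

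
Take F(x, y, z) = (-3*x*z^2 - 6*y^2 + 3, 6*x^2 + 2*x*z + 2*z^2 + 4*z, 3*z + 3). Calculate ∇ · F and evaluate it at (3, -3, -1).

0

∂F₁/∂x = -3*z^2
∂F₂/∂y = 0
∂F₃/∂z = 3
∇·F = -3*z^2 + 3
At (3, -3, -1): 0.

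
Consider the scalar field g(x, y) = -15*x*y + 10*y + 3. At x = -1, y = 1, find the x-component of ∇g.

(∇g)_1 = ∂g/∂x = -15*y
At (-1, 1): -15.

-15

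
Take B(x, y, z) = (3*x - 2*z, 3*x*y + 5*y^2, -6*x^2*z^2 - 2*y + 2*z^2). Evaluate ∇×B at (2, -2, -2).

(-2, 94, -6)

(∇×B)₁ = ∂B₃/∂y − ∂B₂/∂z = -2
(∇×B)₂ = ∂B₁/∂z − ∂B₃/∂x = 12*x*z^2 - 2
(∇×B)₃ = ∂B₂/∂x − ∂B₁/∂y = 3*y
∇×B = (-2, 12*x*z^2 - 2, 3*y)
At (2, -2, -2): (-2, 94, -6).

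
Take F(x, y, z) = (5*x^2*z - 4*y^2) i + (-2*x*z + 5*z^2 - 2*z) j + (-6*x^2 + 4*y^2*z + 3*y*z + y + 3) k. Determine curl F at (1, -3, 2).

(-57, 17, -28)

(∇×F)₁ = ∂F₃/∂y − ∂F₂/∂z = 2*x + 8*y*z - 7*z + 3
(∇×F)₂ = ∂F₁/∂z − ∂F₃/∂x = 5*x^2 + 12*x
(∇×F)₃ = ∂F₂/∂x − ∂F₁/∂y = 8*y - 2*z
∇×F = (2*x + 8*y*z - 7*z + 3, 5*x^2 + 12*x, 8*y - 2*z)
At (1, -3, 2): (-57, 17, -28).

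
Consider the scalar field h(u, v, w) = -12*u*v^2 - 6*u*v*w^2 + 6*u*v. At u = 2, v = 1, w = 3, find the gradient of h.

∂h/∂u = -12*v^2 - 6*v*w^2 + 6*v
∂h/∂v = -24*u*v - 6*u*w^2 + 6*u
∂h/∂w = -12*u*v*w
∇h = (-12*v^2 - 6*v*w^2 + 6*v, -24*u*v - 6*u*w^2 + 6*u, -12*u*v*w)
At (2, 1, 3): (-60, -144, -72).

(-60, -144, -72)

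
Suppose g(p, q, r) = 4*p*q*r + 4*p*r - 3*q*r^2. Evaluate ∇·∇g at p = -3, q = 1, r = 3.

∂²g/∂p² = 0
∂²g/∂q² = 0
∂²g/∂r² = -6*q
∇²g = -6*q
At (-3, 1, 3): -6.

-6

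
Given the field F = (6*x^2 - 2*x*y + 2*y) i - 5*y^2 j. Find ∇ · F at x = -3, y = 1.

-48

∂F₁/∂x = 12*x - 2*y
∂F₂/∂y = -10*y
∇·F = 12*x - 12*y
At (-3, 1): -48.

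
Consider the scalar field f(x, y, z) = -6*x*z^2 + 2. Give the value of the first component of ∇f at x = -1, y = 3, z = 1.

(∇f)_1 = ∂f/∂x = -6*z^2
At (-1, 3, 1): -6.

-6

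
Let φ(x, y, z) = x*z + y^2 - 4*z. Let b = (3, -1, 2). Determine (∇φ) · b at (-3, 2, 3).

-9

∂φ/∂x = z
∂φ/∂y = 2*y
∂φ/∂z = x - 4
∇φ at (-3, 2, 3) = (3, 4, -7)
∇φ · b = (3)(3) + (4)(-1) + (-7)(2) = -9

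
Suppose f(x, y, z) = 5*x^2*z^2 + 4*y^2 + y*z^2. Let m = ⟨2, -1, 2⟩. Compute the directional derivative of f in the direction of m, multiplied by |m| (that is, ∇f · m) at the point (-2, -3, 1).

∂f/∂x = 10*x*z^2
∂f/∂y = 8*y + z^2
∂f/∂z = 10*x^2*z + 2*y*z
∇f at (-2, -3, 1) = (-20, -23, 34)
∇f · m = (-20)(2) + (-23)(-1) + (34)(2) = 51

51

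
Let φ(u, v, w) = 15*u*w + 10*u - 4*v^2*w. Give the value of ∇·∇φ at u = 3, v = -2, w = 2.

∂²φ/∂u² = 0
∂²φ/∂v² = -8*w
∂²φ/∂w² = 0
∇²φ = -8*w
At (3, -2, 2): -16.

-16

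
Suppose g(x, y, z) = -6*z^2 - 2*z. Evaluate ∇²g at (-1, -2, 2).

∂²g/∂x² = 0
∂²g/∂y² = 0
∂²g/∂z² = -12
∇²g = -12
At (-1, -2, 2): -12.

-12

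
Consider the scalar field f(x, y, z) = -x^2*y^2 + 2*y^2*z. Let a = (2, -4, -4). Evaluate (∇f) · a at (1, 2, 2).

-96

∂f/∂x = -2*x*y^2
∂f/∂y = -2*x^2*y + 4*y*z
∂f/∂z = 2*y^2
∇f at (1, 2, 2) = (-8, 12, 8)
∇f · a = (-8)(2) + (12)(-4) + (8)(-4) = -96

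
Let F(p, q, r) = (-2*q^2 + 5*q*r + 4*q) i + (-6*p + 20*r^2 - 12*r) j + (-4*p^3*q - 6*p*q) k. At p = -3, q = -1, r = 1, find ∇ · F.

0

∂F₁/∂p = 0
∂F₂/∂q = 0
∂F₃/∂r = 0
∇·F = 0
At (-3, -1, 1): 0.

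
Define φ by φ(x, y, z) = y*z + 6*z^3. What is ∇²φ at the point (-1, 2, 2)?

72

∂²φ/∂x² = 0
∂²φ/∂y² = 0
∂²φ/∂z² = 36*z
∇²φ = 36*z
At (-1, 2, 2): 72.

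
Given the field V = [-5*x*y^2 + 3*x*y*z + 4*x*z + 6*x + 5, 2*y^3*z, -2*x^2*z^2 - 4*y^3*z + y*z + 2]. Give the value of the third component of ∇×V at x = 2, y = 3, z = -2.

(∇×V)_3 = ∂V₂/∂x − ∂V₁/∂y
= 0 − (-10*x*y + 3*x*z)
= 10*x*y - 3*x*z
At (2, 3, -2): 72.

72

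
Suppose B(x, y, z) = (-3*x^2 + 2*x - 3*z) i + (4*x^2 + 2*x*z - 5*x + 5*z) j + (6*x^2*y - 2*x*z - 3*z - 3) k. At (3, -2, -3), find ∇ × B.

(∇×B)₁ = ∂B₃/∂y − ∂B₂/∂z = 6*x^2 - 2*x - 5
(∇×B)₂ = ∂B₁/∂z − ∂B₃/∂x = -12*x*y + 2*z - 3
(∇×B)₃ = ∂B₂/∂x − ∂B₁/∂y = 8*x + 2*z - 5
∇×B = (6*x^2 - 2*x - 5, -12*x*y + 2*z - 3, 8*x + 2*z - 5)
At (3, -2, -3): (43, 63, 13).

(43, 63, 13)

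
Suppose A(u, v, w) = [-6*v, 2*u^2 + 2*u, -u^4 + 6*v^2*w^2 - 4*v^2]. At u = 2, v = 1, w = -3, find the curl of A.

(∇×A)₁ = ∂A₃/∂v − ∂A₂/∂w = 12*v*w^2 - 8*v
(∇×A)₂ = ∂A₁/∂w − ∂A₃/∂u = 4*u^3
(∇×A)₃ = ∂A₂/∂u − ∂A₁/∂v = 4*u + 8
∇×A = (12*v*w^2 - 8*v, 4*u^3, 4*u + 8)
At (2, 1, -3): (100, 32, 16).

(100, 32, 16)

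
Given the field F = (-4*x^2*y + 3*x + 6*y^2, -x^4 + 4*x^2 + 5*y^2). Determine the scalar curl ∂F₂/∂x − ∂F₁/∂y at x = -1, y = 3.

-36

∂F₂/∂x = -4*x^3 + 8*x
∂F₁/∂y = -4*x^2 + 12*y
Scalar curl = -4*x^3 + 4*x^2 + 8*x - 12*y
At (-1, 3): -36.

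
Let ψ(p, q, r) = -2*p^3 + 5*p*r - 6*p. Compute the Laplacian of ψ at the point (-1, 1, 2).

∂²ψ/∂p² = -12*p
∂²ψ/∂q² = 0
∂²ψ/∂r² = 0
∇²ψ = -12*p
At (-1, 1, 2): 12.

12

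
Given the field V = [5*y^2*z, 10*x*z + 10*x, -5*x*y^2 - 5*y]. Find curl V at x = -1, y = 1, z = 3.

(15, 10, 10)

(∇×V)₁ = ∂V₃/∂y − ∂V₂/∂z = -10*x*y - 10*x - 5
(∇×V)₂ = ∂V₁/∂z − ∂V₃/∂x = 10*y^2
(∇×V)₃ = ∂V₂/∂x − ∂V₁/∂y = -10*y*z + 10*z + 10
∇×V = (-10*x*y - 10*x - 5, 10*y^2, -10*y*z + 10*z + 10)
At (-1, 1, 3): (15, 10, 10).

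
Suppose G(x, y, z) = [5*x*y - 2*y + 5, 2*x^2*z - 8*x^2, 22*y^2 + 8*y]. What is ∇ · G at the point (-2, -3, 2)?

-15

∂G₁/∂x = 5*y
∂G₂/∂y = 0
∂G₃/∂z = 0
∇·G = 5*y
At (-2, -3, 2): -15.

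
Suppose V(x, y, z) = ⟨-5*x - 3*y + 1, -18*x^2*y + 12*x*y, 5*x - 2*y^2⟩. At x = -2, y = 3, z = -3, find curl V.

(-12, -5, 255)

(∇×V)₁ = ∂V₃/∂y − ∂V₂/∂z = -4*y
(∇×V)₂ = ∂V₁/∂z − ∂V₃/∂x = -5
(∇×V)₃ = ∂V₂/∂x − ∂V₁/∂y = -36*x*y + 12*y + 3
∇×V = (-4*y, -5, -36*x*y + 12*y + 3)
At (-2, 3, -3): (-12, -5, 255).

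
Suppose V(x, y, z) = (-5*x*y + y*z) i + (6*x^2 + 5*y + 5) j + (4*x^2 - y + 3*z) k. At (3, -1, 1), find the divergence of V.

∂V₁/∂x = -5*y
∂V₂/∂y = 5
∂V₃/∂z = 3
∇·V = -5*y + 8
At (3, -1, 1): 13.

13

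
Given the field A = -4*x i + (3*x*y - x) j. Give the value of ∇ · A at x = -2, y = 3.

∂A₁/∂x = -4
∂A₂/∂y = 3*x
∇·A = 3*x - 4
At (-2, 3): -10.

-10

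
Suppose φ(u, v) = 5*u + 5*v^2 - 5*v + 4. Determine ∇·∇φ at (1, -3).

∂²φ/∂u² = 0
∂²φ/∂v² = 10
∇²φ = 10
At (1, -3): 10.

10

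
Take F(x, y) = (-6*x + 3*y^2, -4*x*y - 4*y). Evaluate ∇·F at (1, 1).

∂F₁/∂x = -6
∂F₂/∂y = -4*x - 4
∇·F = -4*x - 10
At (1, 1): -14.

-14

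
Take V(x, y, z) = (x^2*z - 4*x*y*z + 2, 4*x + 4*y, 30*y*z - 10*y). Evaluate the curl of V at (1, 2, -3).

(∇×V)₁ = ∂V₃/∂y − ∂V₂/∂z = 30*z - 10
(∇×V)₂ = ∂V₁/∂z − ∂V₃/∂x = x^2 - 4*x*y
(∇×V)₃ = ∂V₂/∂x − ∂V₁/∂y = 4*x*z + 4
∇×V = (30*z - 10, x^2 - 4*x*y, 4*x*z + 4)
At (1, 2, -3): (-100, -7, -8).

(-100, -7, -8)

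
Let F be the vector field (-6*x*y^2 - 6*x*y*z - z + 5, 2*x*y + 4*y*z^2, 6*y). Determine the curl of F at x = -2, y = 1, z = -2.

(22, 11, 2)

(∇×F)₁ = ∂F₃/∂y − ∂F₂/∂z = -8*y*z + 6
(∇×F)₂ = ∂F₁/∂z − ∂F₃/∂x = -6*x*y - 1
(∇×F)₃ = ∂F₂/∂x − ∂F₁/∂y = 12*x*y + 6*x*z + 2*y
∇×F = (-8*y*z + 6, -6*x*y - 1, 12*x*y + 6*x*z + 2*y)
At (-2, 1, -2): (22, 11, 2).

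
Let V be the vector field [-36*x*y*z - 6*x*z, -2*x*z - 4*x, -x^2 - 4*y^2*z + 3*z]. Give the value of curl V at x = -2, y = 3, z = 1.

(-28, 224, -78)

(∇×V)₁ = ∂V₃/∂y − ∂V₂/∂z = 2*x - 8*y*z
(∇×V)₂ = ∂V₁/∂z − ∂V₃/∂x = -36*x*y - 4*x
(∇×V)₃ = ∂V₂/∂x − ∂V₁/∂y = 36*x*z - 2*z - 4
∇×V = (2*x - 8*y*z, -36*x*y - 4*x, 36*x*z - 2*z - 4)
At (-2, 3, 1): (-28, 224, -78).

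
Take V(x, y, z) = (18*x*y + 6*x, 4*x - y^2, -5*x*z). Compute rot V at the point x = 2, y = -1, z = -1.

(0, -5, -32)

(∇×V)₁ = ∂V₃/∂y − ∂V₂/∂z = 0
(∇×V)₂ = ∂V₁/∂z − ∂V₃/∂x = 5*z
(∇×V)₃ = ∂V₂/∂x − ∂V₁/∂y = -18*x + 4
∇×V = (0, 5*z, -18*x + 4)
At (2, -1, -1): (0, -5, -32).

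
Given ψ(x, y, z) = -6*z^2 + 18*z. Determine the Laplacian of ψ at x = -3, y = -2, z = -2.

-12

∂²ψ/∂x² = 0
∂²ψ/∂y² = 0
∂²ψ/∂z² = -12
∇²ψ = -12
At (-3, -2, -2): -12.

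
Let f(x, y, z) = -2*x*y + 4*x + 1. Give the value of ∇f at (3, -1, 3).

∂f/∂x = -2*y + 4
∂f/∂y = -2*x
∂f/∂z = 0
∇f = (-2*y + 4, -2*x, 0)
At (3, -1, 3): (6, -6, 0).

(6, -6, 0)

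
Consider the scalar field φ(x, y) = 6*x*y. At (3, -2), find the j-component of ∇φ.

18

(∇φ)_2 = ∂φ/∂y = 6*x
At (3, -2): 18.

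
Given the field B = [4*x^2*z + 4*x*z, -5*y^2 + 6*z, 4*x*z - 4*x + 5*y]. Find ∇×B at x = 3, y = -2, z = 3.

(-1, 40, 0)

(∇×B)₁ = ∂B₃/∂y − ∂B₂/∂z = -1
(∇×B)₂ = ∂B₁/∂z − ∂B₃/∂x = 4*x^2 + 4*x - 4*z + 4
(∇×B)₃ = ∂B₂/∂x − ∂B₁/∂y = 0
∇×B = (-1, 4*x^2 + 4*x - 4*z + 4, 0)
At (3, -2, 3): (-1, 40, 0).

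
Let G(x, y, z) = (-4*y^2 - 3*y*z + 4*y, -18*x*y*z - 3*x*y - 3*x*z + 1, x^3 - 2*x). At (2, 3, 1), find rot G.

(∇×G)₁ = ∂G₃/∂y − ∂G₂/∂z = 18*x*y + 3*x
(∇×G)₂ = ∂G₁/∂z − ∂G₃/∂x = -3*x^2 - 3*y + 2
(∇×G)₃ = ∂G₂/∂x − ∂G₁/∂y = -18*y*z + 5*y - 4
∇×G = (18*x*y + 3*x, -3*x^2 - 3*y + 2, -18*y*z + 5*y - 4)
At (2, 3, 1): (114, -19, -43).

(114, -19, -43)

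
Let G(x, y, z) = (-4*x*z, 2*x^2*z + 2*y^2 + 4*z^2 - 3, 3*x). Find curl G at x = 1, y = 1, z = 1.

(-10, -7, 4)

(∇×G)₁ = ∂G₃/∂y − ∂G₂/∂z = -2*x^2 - 8*z
(∇×G)₂ = ∂G₁/∂z − ∂G₃/∂x = -4*x - 3
(∇×G)₃ = ∂G₂/∂x − ∂G₁/∂y = 4*x*z
∇×G = (-2*x^2 - 8*z, -4*x - 3, 4*x*z)
At (1, 1, 1): (-10, -7, 4).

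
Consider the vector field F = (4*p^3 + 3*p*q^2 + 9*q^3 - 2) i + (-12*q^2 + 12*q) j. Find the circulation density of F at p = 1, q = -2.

∂F₂/∂p = 0
∂F₁/∂q = 6*p*q + 27*q^2
Scalar curl = -6*p*q - 27*q^2
At (1, -2): -96.

-96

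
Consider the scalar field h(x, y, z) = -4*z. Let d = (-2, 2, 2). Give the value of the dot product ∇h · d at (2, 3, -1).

-8

∂h/∂x = 0
∂h/∂y = 0
∂h/∂z = -4
∇h at (2, 3, -1) = (0, 0, -4)
∇h · d = (0)(-2) + (0)(2) + (-4)(2) = -8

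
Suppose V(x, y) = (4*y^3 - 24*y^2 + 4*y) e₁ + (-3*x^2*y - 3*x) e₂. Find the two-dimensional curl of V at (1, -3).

-241

∂V₂/∂x = -6*x*y - 3
∂V₁/∂y = 12*y^2 - 48*y + 4
Scalar curl = -6*x*y - 12*y^2 + 48*y - 7
At (1, -3): -241.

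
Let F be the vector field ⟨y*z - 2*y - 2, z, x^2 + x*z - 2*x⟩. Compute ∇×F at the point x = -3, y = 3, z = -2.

(∇×F)₁ = ∂F₃/∂y − ∂F₂/∂z = -1
(∇×F)₂ = ∂F₁/∂z − ∂F₃/∂x = -2*x + y - z + 2
(∇×F)₃ = ∂F₂/∂x − ∂F₁/∂y = -z + 2
∇×F = (-1, -2*x + y - z + 2, -z + 2)
At (-3, 3, -2): (-1, 13, 4).

(-1, 13, 4)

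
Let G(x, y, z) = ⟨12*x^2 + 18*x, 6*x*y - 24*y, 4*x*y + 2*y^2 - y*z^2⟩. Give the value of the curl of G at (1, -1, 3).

(-9, 4, -6)

(∇×G)₁ = ∂G₃/∂y − ∂G₂/∂z = 4*x + 4*y - z^2
(∇×G)₂ = ∂G₁/∂z − ∂G₃/∂x = -4*y
(∇×G)₃ = ∂G₂/∂x − ∂G₁/∂y = 6*y
∇×G = (4*x + 4*y - z^2, -4*y, 6*y)
At (1, -1, 3): (-9, 4, -6).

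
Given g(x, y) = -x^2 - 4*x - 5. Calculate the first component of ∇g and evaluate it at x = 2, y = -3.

(∇g)_1 = ∂g/∂x = -2*x - 4
At (2, -3): -8.

-8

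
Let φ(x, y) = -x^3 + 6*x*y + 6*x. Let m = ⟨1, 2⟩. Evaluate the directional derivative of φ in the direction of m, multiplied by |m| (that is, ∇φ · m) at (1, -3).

-3

∂φ/∂x = -3*x^2 + 6*y + 6
∂φ/∂y = 6*x
∇φ at (1, -3) = (-15, 6)
∇φ · m = (-15)(1) + (6)(2) = -3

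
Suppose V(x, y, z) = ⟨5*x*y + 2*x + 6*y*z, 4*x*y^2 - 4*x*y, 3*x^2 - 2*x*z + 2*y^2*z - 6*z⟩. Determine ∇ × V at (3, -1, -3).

(∇×V)₁ = ∂V₃/∂y − ∂V₂/∂z = 4*y*z
(∇×V)₂ = ∂V₁/∂z − ∂V₃/∂x = -6*x + 6*y + 2*z
(∇×V)₃ = ∂V₂/∂x − ∂V₁/∂y = -5*x + 4*y^2 - 4*y - 6*z
∇×V = (4*y*z, -6*x + 6*y + 2*z, -5*x + 4*y^2 - 4*y - 6*z)
At (3, -1, -3): (12, -30, 11).

(12, -30, 11)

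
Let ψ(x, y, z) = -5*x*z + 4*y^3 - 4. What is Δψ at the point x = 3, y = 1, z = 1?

24

∂²ψ/∂x² = 0
∂²ψ/∂y² = 24*y
∂²ψ/∂z² = 0
∇²ψ = 24*y
At (3, 1, 1): 24.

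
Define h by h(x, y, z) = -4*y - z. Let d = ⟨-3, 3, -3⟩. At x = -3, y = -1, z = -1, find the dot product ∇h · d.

∂h/∂x = 0
∂h/∂y = -4
∂h/∂z = -1
∇h at (-3, -1, -1) = (0, -4, -1)
∇h · d = (0)(-3) + (-4)(3) + (-1)(-3) = -9

-9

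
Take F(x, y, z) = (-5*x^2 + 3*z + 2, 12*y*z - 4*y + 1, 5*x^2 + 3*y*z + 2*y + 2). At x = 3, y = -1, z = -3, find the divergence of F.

-73

∂F₁/∂x = -10*x
∂F₂/∂y = 12*z - 4
∂F₃/∂z = 3*y
∇·F = -10*x + 3*y + 12*z - 4
At (3, -1, -3): -73.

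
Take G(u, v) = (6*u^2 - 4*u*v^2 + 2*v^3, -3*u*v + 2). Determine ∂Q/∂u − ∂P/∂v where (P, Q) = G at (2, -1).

∂G₂/∂u = -3*v
∂G₁/∂v = -8*u*v + 6*v^2
Scalar curl = 8*u*v - 6*v^2 - 3*v
At (2, -1): -19.

-19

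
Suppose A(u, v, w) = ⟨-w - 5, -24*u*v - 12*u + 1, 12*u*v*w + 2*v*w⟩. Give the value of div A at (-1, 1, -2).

∂A₁/∂u = 0
∂A₂/∂v = -24*u
∂A₃/∂w = 12*u*v + 2*v
∇·A = 12*u*v - 24*u + 2*v
At (-1, 1, -2): 14.

14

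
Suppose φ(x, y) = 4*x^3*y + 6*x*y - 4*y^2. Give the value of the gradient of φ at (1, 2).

∂φ/∂x = 12*x^2*y + 6*y
∂φ/∂y = 4*x^3 + 6*x - 8*y
∇φ = (12*x^2*y + 6*y, 4*x^3 + 6*x - 8*y)
At (1, 2): (36, -6).

(36, -6)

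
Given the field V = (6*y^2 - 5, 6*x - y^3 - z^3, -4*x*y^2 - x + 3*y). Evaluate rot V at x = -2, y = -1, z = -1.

(-10, 5, 18)

(∇×V)₁ = ∂V₃/∂y − ∂V₂/∂z = -8*x*y + 3*z^2 + 3
(∇×V)₂ = ∂V₁/∂z − ∂V₃/∂x = 4*y^2 + 1
(∇×V)₃ = ∂V₂/∂x − ∂V₁/∂y = -12*y + 6
∇×V = (-8*x*y + 3*z^2 + 3, 4*y^2 + 1, -12*y + 6)
At (-2, -1, -1): (-10, 5, 18).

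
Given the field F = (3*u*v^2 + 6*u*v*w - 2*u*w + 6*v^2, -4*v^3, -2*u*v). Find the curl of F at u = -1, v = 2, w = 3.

(2, -6, 6)

(∇×F)₁ = ∂F₃/∂v − ∂F₂/∂w = -2*u
(∇×F)₂ = ∂F₁/∂w − ∂F₃/∂u = 6*u*v - 2*u + 2*v
(∇×F)₃ = ∂F₂/∂u − ∂F₁/∂v = -6*u*v - 6*u*w - 12*v
∇×F = (-2*u, 6*u*v - 2*u + 2*v, -6*u*v - 6*u*w - 12*v)
At (-1, 2, 3): (2, -6, 6).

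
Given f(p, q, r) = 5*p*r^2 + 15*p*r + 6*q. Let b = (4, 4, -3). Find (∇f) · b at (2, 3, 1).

-46

∂f/∂p = 5*r^2 + 15*r
∂f/∂q = 6
∂f/∂r = 10*p*r + 15*p
∇f at (2, 3, 1) = (20, 6, 50)
∇f · b = (20)(4) + (6)(4) + (50)(-3) = -46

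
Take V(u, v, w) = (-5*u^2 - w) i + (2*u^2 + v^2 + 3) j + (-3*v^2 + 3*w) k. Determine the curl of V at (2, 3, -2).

(-18, -1, 8)

(∇×V)₁ = ∂V₃/∂v − ∂V₂/∂w = -6*v
(∇×V)₂ = ∂V₁/∂w − ∂V₃/∂u = -1
(∇×V)₃ = ∂V₂/∂u − ∂V₁/∂v = 4*u
∇×V = (-6*v, -1, 4*u)
At (2, 3, -2): (-18, -1, 8).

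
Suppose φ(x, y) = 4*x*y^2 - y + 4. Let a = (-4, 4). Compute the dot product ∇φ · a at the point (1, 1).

∂φ/∂x = 4*y^2
∂φ/∂y = 8*x*y - 1
∇φ at (1, 1) = (4, 7)
∇φ · a = (4)(-4) + (7)(4) = 12

12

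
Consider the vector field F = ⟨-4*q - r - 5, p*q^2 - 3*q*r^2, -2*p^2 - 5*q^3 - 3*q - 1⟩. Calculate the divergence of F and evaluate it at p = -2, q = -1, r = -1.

∂F₁/∂p = 0
∂F₂/∂q = 2*p*q - 3*r^2
∂F₃/∂r = 0
∇·F = 2*p*q - 3*r^2
At (-2, -1, -1): 1.

1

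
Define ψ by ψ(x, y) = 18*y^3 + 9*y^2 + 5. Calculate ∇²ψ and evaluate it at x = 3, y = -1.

-90

∂²ψ/∂x² = 0
∂²ψ/∂y² = 18*(6*y + 1)
∇²ψ = 108*y + 18
At (3, -1): -90.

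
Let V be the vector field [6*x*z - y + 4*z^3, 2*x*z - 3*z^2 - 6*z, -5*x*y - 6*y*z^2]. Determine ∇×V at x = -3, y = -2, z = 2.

(∇×V)₁ = ∂V₃/∂y − ∂V₂/∂z = -7*x - 6*z^2 + 6*z + 6
(∇×V)₂ = ∂V₁/∂z − ∂V₃/∂x = 6*x + 5*y + 12*z^2
(∇×V)₃ = ∂V₂/∂x − ∂V₁/∂y = 2*z + 1
∇×V = (-7*x - 6*z^2 + 6*z + 6, 6*x + 5*y + 12*z^2, 2*z + 1)
At (-3, -2, 2): (15, 20, 5).

(15, 20, 5)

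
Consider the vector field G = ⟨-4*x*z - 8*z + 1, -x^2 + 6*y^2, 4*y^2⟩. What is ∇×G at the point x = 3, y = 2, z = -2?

(∇×G)₁ = ∂G₃/∂y − ∂G₂/∂z = 8*y
(∇×G)₂ = ∂G₁/∂z − ∂G₃/∂x = -4*x - 8
(∇×G)₃ = ∂G₂/∂x − ∂G₁/∂y = -2*x
∇×G = (8*y, -4*x - 8, -2*x)
At (3, 2, -2): (16, -20, -6).

(16, -20, -6)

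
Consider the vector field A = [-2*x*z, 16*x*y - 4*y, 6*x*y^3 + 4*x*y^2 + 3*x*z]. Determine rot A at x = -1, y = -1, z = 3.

(∇×A)₁ = ∂A₃/∂y − ∂A₂/∂z = 18*x*y^2 + 8*x*y
(∇×A)₂ = ∂A₁/∂z − ∂A₃/∂x = -2*x - 6*y^3 - 4*y^2 - 3*z
(∇×A)₃ = ∂A₂/∂x − ∂A₁/∂y = 16*y
∇×A = (18*x*y^2 + 8*x*y, -2*x - 6*y^3 - 4*y^2 - 3*z, 16*y)
At (-1, -1, 3): (-10, -5, -16).

(-10, -5, -16)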